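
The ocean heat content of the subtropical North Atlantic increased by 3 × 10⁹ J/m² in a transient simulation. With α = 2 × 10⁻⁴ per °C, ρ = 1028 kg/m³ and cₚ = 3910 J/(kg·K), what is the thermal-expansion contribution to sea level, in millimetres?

Δh = αQ/(ρcₚ) = 2×10⁻⁴ × 3×10⁹ / (1028 × 3910) ≈ 0.14927 m

150 mm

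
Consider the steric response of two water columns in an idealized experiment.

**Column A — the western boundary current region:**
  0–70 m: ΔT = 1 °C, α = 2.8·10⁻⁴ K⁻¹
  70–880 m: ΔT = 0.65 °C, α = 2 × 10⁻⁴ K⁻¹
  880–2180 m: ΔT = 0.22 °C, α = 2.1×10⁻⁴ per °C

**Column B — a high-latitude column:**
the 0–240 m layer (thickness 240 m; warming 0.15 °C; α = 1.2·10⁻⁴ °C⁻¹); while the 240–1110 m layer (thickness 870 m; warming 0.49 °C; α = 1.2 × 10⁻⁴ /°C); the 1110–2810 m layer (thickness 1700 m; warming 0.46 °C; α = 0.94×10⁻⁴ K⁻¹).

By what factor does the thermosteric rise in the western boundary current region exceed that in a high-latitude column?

1.4

A 2.8×10⁻⁴ × 1 × 70 = 0.01960 m
A 810 × 2×10⁻⁴ × 0.65 = 0.10530 m
A Layer 3: 1300 × 2.1×10⁻⁴ × 0.22 = 0.06006 m
A total: 0.18496 m
B 1.2×10⁻⁴ × 240 × 0.15 = 0.00432 m
B Layer 2: 0.49 × 1.2×10⁻⁴ × 870 = 0.051156 m
B 1700 × 0.46 × 0.94×10⁻⁴ = 0.073508 m
B total: 0.128984 m
Ratio: 0.18496 / 0.128984 ≈ 1.434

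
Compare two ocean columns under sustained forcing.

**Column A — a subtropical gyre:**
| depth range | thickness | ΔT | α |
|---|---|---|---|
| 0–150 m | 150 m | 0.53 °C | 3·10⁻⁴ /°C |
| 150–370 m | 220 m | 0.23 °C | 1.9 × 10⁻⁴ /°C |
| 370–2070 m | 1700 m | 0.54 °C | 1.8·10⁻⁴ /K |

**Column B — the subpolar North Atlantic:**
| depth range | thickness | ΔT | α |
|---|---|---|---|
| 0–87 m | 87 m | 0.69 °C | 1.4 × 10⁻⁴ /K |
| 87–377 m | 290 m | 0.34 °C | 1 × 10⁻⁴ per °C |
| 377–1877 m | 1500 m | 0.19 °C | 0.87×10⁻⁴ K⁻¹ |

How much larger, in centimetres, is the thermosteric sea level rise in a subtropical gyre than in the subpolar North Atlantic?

16 cm larger

A 150 × 3×10⁻⁴ × 0.53 = 0.02385 m
A 0.23 × 1.9×10⁻⁴ × 220 = 0.009614 m
A 0.54 × 1.8×10⁻⁴ × 1700 = 0.16524 m
A total: 0.198704 m
B 0–87 m: 1.4×10⁻⁴ × 87 × 0.69 = 0.0084042 m
B 290 × 1×10⁻⁴ × 0.34 = 0.00986 m
B 377–1877 m: 0.87×10⁻⁴ × 0.19 × 1500 = 0.024795 m
B total: 0.0430592 m
Difference: 0.198704 − 0.0430592 = 0.1556448 m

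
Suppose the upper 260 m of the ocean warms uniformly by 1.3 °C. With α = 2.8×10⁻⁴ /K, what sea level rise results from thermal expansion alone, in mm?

Δh = αΔT·H = 2.8×10⁻⁴ × 1.3 × 260 = 0.09464 m

Δh = 94.6 mm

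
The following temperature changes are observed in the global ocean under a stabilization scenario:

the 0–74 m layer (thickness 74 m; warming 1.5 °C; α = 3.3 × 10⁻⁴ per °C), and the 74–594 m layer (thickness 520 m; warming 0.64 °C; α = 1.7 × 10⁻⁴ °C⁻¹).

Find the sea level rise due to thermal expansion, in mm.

93 mm

0–74 m: 74 × 1.5 × 3.3×10⁻⁴ = 0.03663 m
74–594 m: 520 × 1.7×10⁻⁴ × 0.64 = 0.056576 m
Δh = 0.03663 + 0.056576 = 0.093206 m ≈ 93 mm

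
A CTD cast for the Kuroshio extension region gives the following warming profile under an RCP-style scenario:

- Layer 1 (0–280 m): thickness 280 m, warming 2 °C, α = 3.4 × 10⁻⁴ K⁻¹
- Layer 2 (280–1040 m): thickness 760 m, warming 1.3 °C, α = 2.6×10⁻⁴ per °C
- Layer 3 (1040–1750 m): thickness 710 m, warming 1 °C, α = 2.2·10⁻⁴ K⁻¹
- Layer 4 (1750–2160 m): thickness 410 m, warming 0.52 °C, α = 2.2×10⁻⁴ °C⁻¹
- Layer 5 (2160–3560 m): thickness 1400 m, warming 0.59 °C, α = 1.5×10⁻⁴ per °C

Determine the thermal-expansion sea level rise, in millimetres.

Layer 1: 3.4×10⁻⁴ × 280 × 2 = 0.19040 m
280–1040 m: 760 × 2.6×10⁻⁴ × 1.3 = 0.25688 m
2.2×10⁻⁴ × 710 × 1 = 0.15620 m
Layer 4: 0.52 × 2.2×10⁻⁴ × 410 = 0.046904 m
Layer 5: 1.5×10⁻⁴ × 1400 × 0.59 = 0.12390 m
Δh = 0.19040 + 0.25688 + 0.15620 + 0.046904 + 0.12390 = 0.774284 m

Δh ≈ 774 mm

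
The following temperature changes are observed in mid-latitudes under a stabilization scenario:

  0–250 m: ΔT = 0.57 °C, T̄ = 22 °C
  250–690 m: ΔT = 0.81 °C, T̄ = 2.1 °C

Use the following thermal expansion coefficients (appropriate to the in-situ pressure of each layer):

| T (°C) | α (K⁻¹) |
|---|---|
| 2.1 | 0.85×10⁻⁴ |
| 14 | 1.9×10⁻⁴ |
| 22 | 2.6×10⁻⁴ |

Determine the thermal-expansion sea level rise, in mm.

Layer 1 at 22 °C → α = 2.6×10⁻⁴ K⁻¹
Layer 2 at 2.1 °C → α = 0.85×10⁻⁴ K⁻¹
0–250 m: 0.57 × 2.6×10⁻⁴ × 250 = 0.03705 m
440 × 0.81 × 0.85×10⁻⁴ = 0.030294 m
Δh = 0.03705 + 0.030294 = 0.067344 m ≈ 67 mm

Δh ≈ 67 mm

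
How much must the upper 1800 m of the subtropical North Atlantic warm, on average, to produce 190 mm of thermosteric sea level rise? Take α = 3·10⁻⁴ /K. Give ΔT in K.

ΔT ≈ 0.352 K

ΔT = Δh/(αH) = 0.19 / (3×10⁻⁴ × 1800) ≈ 0.3519 K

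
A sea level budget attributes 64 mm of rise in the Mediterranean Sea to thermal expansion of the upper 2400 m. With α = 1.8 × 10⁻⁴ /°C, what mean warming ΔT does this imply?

ΔT = Δh/(αH) = 0.064 / (1.8×10⁻⁴ × 2400) ≈ 0.1481 K

0.148 K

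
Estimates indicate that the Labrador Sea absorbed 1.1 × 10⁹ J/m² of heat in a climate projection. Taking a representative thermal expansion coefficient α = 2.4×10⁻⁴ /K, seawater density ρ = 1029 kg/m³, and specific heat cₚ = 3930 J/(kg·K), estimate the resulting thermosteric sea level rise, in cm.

Δh = αQ/(ρcₚ) = 2.4×10⁻⁴ × 1.1×10⁹ / (1029 × 3930) ≈ 0.065282 m

6.53 cm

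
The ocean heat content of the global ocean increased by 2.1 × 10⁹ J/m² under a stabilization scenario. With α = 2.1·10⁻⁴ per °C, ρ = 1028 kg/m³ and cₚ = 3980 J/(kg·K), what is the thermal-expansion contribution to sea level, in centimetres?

about 11 cm

Δh = αQ/(ρcₚ) = 2.1×10⁻⁴ × 2.1×10⁹ / (1028 × 3980) ≈ 0.10779 m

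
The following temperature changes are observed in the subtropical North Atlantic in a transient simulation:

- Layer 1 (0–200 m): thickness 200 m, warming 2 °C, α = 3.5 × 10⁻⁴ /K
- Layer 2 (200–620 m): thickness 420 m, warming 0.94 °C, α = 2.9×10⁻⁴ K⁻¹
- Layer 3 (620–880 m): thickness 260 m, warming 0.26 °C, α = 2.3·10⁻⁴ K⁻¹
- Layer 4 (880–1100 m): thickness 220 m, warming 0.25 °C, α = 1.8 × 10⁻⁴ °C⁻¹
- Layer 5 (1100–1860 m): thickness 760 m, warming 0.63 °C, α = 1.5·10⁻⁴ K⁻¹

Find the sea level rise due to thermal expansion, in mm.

about 352 mm

0–200 m: 2 × 3.5×10⁻⁴ × 200 = 0.14000 m
200–620 m: 2.9×10⁻⁴ × 420 × 0.94 = 0.114492 m
Layer 3: 260 × 2.3×10⁻⁴ × 0.26 = 0.015548 m
880–1100 m: 220 × 0.25 × 1.8×10⁻⁴ = 0.00990 m
Layer 5: 1.5×10⁻⁴ × 0.63 × 760 = 0.07182 m
Δh = 0.14000 + 0.114492 + 0.015548 + 0.00990 + 0.07182 = 0.35176 m ≈ 352 mm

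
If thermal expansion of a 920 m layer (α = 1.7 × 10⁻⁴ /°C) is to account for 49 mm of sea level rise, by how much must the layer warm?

ΔT = Δh/(αH) = 0.049 / (1.7×10⁻⁴ × 920) ≈ 0.3133 K

about 0.313 K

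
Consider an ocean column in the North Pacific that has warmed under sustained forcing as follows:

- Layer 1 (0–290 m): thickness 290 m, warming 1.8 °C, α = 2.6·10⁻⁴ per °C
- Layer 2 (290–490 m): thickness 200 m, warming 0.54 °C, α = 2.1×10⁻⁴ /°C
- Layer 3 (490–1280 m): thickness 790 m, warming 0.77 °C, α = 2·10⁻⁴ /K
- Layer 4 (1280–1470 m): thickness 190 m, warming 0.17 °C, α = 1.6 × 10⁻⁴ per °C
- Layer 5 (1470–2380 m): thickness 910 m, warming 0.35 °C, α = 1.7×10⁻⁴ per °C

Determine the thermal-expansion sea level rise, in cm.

290 × 2.6×10⁻⁴ × 1.8 = 0.13572 m
2.1×10⁻⁴ × 0.54 × 200 = 0.02268 m
790 × 0.77 × 2×10⁻⁴ = 0.12166 m
1280–1470 m: 1.6×10⁻⁴ × 0.17 × 190 = 0.005168 m
910 × 0.35 × 1.7×10⁻⁴ = 0.054145 m
Δh = 0.13572 + 0.02268 + 0.12166 + 0.005168 + 0.054145 = 0.339373 m

33.9 cm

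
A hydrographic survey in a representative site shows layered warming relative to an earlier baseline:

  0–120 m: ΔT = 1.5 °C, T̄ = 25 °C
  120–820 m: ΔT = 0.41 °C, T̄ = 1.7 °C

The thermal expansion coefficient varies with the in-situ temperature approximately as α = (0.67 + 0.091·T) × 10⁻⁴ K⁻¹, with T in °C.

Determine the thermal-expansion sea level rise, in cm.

7.67 cm

Layer 1: α = (0.67 + 0.091×25)×10⁻⁴ = 2.945×10⁻⁴ K⁻¹
Layer 2: α = (0.67 + 0.091×1.7)×10⁻⁴ = 0.8247×10⁻⁴ K⁻¹
Layer 1: 2.945×10⁻⁴ × 1.5 × 120 = 0.05301 m
120–820 m: 0.8247×10⁻⁴ × 0.41 × 700 = 0.02366889 m
Δh = 0.05301 + 0.02366889 = 0.07667889 m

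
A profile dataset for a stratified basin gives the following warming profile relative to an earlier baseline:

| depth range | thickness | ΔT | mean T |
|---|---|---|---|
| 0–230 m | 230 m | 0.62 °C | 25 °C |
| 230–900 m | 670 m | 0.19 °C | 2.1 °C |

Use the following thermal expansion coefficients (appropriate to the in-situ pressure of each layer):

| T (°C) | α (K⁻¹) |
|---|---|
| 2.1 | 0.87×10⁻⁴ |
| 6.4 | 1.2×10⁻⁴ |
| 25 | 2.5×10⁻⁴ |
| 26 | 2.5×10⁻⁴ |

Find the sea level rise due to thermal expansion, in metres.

Δh = 0.0467 m

Layer 1 at 25 °C → α = 2.5×10⁻⁴ K⁻¹
Layer 2 at 2.1 °C → α = 0.87×10⁻⁴ K⁻¹
0–230 m: 2.5×10⁻⁴ × 0.62 × 230 = 0.03565 m
0.87×10⁻⁴ × 670 × 0.19 = 0.0110751 m
Δh = 0.03565 + 0.0110751 = 0.0467251 m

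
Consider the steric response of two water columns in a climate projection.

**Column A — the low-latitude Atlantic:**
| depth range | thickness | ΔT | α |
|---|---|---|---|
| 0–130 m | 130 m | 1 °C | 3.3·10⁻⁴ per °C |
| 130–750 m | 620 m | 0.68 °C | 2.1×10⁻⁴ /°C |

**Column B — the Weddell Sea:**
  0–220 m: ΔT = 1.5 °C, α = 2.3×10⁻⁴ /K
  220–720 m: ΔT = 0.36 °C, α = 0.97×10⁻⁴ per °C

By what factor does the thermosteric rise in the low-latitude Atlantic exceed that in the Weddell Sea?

a factor of 1.4

A Layer 1: 3.3×10⁻⁴ × 130 × 1 = 0.04290 m
A Layer 2: 620 × 0.68 × 2.1×10⁻⁴ = 0.088536 m
A total: 0.131436 m
B 0–220 m: 220 × 2.3×10⁻⁴ × 1.5 = 0.07590 m
B Layer 2: 0.97×10⁻⁴ × 500 × 0.36 = 0.01746 m
B total: 0.09336 m
Ratio: 0.131436 / 0.09336 ≈ 1.408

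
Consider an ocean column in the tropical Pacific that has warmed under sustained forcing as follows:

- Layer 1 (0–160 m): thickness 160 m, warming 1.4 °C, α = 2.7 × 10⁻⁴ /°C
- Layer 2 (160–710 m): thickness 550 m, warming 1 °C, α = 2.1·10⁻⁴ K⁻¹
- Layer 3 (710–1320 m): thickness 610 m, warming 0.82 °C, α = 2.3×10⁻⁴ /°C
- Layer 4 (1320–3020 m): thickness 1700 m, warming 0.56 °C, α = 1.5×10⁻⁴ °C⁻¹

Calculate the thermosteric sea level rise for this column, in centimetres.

2.7×10⁻⁴ × 160 × 1.4 = 0.06048 m
1 × 550 × 2.1×10⁻⁴ = 0.11550 m
Layer 3: 2.3×10⁻⁴ × 610 × 0.82 = 0.115046 m
1320–3020 m: 0.56 × 1700 × 1.5×10⁻⁴ = 0.14280 m
Δh = 0.06048 + 0.11550 + 0.115046 + 0.14280 = 0.433826 m ≈ 43 cm

43 cm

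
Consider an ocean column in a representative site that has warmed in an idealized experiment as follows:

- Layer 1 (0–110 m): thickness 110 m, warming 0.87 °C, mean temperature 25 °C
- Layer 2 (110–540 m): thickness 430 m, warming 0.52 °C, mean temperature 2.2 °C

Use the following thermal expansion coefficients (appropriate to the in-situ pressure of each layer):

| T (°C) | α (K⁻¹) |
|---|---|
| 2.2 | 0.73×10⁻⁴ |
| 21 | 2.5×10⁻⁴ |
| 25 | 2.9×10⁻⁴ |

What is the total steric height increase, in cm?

Layer 1 at 25 °C → α = 2.9×10⁻⁴ K⁻¹
Layer 2 at 2.2 °C → α = 0.73×10⁻⁴ K⁻¹
0.87 × 110 × 2.9×10⁻⁴ = 0.027753 m
Layer 2: 0.52 × 430 × 0.73×10⁻⁴ = 0.0163228 m
Δh = 0.027753 + 0.0163228 = 0.0440758 m ≈ 4.41 cm

4.41 cm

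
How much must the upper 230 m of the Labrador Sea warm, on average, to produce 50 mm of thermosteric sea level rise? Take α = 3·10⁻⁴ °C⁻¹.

ΔT = Δh/(αH) = 0.05 / (3×10⁻⁴ × 230) ≈ 0.7246 K

about 0.72 K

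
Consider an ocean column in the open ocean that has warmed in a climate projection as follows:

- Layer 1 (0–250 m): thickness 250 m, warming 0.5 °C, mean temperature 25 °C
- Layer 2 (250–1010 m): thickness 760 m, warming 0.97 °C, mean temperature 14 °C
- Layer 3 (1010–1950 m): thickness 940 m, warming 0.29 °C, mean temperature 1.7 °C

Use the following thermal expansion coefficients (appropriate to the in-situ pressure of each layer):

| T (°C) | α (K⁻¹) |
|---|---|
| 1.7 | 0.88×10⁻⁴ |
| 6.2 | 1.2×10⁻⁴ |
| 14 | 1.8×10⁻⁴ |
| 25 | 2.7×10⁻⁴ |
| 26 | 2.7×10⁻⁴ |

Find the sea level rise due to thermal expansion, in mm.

about 190 mm

Layer 1 at 25 °C → α = 2.7×10⁻⁴ K⁻¹
Layer 2 at 14 °C → α = 1.8×10⁻⁴ K⁻¹
Layer 3 at 1.7 °C → α = 0.88×10⁻⁴ K⁻¹
Layer 1: 250 × 2.7×10⁻⁴ × 0.5 = 0.03375 m
0.97 × 760 × 1.8×10⁻⁴ = 0.132696 m
1010–1950 m: 940 × 0.88×10⁻⁴ × 0.29 = 0.0239888 m
Δh = 0.03375 + 0.132696 + 0.0239888 = 0.1904348 m ≈ 190 mm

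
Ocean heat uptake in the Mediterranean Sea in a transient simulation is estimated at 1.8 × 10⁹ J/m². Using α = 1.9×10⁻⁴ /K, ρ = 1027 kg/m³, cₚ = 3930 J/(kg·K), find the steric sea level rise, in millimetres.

Δh = αQ/(ρcₚ) = 1.9×10⁻⁴ × 1.8×10⁹ / (1027 × 3930) ≈ 0.084735 m

84.7 mm of thermosteric rise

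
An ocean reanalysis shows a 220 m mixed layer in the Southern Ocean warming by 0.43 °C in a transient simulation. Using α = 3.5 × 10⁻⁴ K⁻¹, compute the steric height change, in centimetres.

Δh = 3.31 cm

Δh = αΔT·H = 3.5×10⁻⁴ × 0.43 × 220 = 0.03311 m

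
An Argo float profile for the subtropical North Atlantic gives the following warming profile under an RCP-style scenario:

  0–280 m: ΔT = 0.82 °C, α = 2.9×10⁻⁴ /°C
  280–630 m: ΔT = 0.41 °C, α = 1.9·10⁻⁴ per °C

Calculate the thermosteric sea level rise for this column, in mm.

Layer 1: 0.82 × 280 × 2.9×10⁻⁴ = 0.066584 m
350 × 1.9×10⁻⁴ × 0.41 = 0.027265 m
Δh = 0.066584 + 0.027265 = 0.093849 m ≈ 94 mm

about 94 mm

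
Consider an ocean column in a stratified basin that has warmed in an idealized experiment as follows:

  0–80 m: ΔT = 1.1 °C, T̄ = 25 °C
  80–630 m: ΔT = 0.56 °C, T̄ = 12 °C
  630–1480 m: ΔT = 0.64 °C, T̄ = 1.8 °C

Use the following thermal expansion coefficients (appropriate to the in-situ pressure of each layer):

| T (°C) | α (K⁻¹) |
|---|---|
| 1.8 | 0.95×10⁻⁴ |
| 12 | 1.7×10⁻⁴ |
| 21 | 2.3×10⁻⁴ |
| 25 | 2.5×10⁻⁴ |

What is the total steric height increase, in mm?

130 mm

Layer 1 at 25 °C → α = 2.5×10⁻⁴ K⁻¹
Layer 2 at 12 °C → α = 1.7×10⁻⁴ K⁻¹
Layer 3 at 1.8 °C → α = 0.95×10⁻⁴ K⁻¹
Layer 1: 2.5×10⁻⁴ × 1.1 × 80 = 0.02200 m
80–630 m: 1.7×10⁻⁴ × 550 × 0.56 = 0.05236 m
0.64 × 0.95×10⁻⁴ × 850 = 0.05168 m
Δh = 0.02200 + 0.05236 + 0.05168 = 0.12604 m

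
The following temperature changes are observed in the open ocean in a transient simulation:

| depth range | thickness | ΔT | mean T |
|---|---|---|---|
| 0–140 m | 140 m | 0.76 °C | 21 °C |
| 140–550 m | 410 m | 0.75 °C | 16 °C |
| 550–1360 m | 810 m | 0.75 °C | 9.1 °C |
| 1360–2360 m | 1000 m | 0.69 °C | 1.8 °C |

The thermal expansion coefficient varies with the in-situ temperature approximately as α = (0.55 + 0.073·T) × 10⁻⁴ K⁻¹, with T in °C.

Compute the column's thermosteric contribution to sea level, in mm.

Layer 1: α = (0.55 + 0.073×21)×10⁻⁴ = 2.083×10⁻⁴ K⁻¹
Layer 2: α = (0.55 + 0.073×16)×10⁻⁴ = 1.718×10⁻⁴ K⁻¹
Layer 3: α = (0.55 + 0.073×9.1)×10⁻⁴ = 1.2143×10⁻⁴ K⁻¹
Layer 4: α = (0.55 + 0.073×1.8)×10⁻⁴ = 0.6814×10⁻⁴ K⁻¹
Layer 1: 0.76 × 140 × 2.083×10⁻⁴ = 0.02216312 m
Layer 2: 410 × 1.718×10⁻⁴ × 0.75 = 0.0528285 m
Layer 3: 810 × 1.2143×10⁻⁴ × 0.75 = 0.073768725 m
Layer 4: 0.6814×10⁻⁴ × 1000 × 0.69 = 0.0470166 m
Δh = 0.02216312 + 0.0528285 + 0.073768725 + 0.0470166 = 0.195776945 m

Δh ≈ 196 mm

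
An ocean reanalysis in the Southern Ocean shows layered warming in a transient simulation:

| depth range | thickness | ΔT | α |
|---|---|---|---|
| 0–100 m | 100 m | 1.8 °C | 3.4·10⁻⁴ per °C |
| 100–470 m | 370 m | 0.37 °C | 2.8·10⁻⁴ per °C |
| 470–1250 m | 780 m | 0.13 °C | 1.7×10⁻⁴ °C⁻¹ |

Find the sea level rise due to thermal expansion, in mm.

Layer 1: 1.8 × 3.4×10⁻⁴ × 100 = 0.06120 m
Layer 2: 2.8×10⁻⁴ × 0.37 × 370 = 0.038332 m
470–1250 m: 0.13 × 1.7×10⁻⁴ × 780 = 0.017238 m
Δh = 0.06120 + 0.038332 + 0.017238 = 0.11677 m

117 mm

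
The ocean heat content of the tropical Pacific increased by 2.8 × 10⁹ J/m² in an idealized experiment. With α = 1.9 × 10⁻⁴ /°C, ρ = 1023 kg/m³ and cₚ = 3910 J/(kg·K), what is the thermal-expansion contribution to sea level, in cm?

13 cm of thermosteric rise

Δh = αQ/(ρcₚ) = 1.9×10⁻⁴ × 2.8×10⁹ / (1023 × 3910) ≈ 0.13300 m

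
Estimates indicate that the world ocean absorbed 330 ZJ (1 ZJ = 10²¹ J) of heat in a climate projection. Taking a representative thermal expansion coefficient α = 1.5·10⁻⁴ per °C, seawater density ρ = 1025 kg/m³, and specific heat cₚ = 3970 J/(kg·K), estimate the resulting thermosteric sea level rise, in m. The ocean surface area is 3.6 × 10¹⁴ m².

Δh = 0.0338 m

Per unit area: Q = 330×10²¹ / (3.6×10¹⁴) ≈ 9.167×10⁸ J/m²
Δh = αQ/(ρcₚ) = 1.5×10⁻⁴ × 9.167×10⁸ / (1025 × 3970) ≈ 0.033791 m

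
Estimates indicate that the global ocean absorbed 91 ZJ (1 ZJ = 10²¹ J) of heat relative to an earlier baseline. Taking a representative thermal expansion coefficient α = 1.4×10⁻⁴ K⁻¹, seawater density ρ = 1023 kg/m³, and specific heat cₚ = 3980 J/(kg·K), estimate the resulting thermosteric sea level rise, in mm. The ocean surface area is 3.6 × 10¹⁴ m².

Per unit area: Q = 91×10²¹ / (3.6×10¹⁴) ≈ 2.528×10⁸ J/m²
Δh = αQ/(ρcₚ) = 1.4×10⁻⁴ × 2.528×10⁸ / (1023 × 3980) ≈ 0.0086925 m

Δh ≈ 8.69 mm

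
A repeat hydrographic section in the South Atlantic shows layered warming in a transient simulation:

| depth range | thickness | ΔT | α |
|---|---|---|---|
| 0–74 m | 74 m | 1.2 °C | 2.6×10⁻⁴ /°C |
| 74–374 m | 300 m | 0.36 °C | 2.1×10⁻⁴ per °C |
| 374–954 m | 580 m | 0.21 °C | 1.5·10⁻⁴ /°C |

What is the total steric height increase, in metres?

0.0640 m

0–74 m: 74 × 1.2 × 2.6×10⁻⁴ = 0.023088 m
300 × 2.1×10⁻⁴ × 0.36 = 0.02268 m
580 × 1.5×10⁻⁴ × 0.21 = 0.01827 m
Δh = 0.023088 + 0.02268 + 0.01827 = 0.064038 m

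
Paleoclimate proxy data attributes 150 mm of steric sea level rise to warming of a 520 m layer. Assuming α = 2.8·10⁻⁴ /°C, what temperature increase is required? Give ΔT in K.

ΔT = Δh/(αH) = 0.15 / (2.8×10⁻⁴ × 520) ≈ 1.030 K

about 1.03 K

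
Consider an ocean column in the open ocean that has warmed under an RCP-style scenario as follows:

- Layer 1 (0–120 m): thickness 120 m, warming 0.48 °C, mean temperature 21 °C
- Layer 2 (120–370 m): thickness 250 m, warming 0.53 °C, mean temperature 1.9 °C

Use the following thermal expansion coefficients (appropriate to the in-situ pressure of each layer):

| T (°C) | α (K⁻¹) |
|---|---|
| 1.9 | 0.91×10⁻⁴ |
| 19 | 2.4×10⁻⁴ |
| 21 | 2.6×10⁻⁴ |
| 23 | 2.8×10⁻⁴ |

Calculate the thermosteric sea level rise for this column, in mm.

Δh = 27.0 mm

Layer 1 at 21 °C → α = 2.6×10⁻⁴ K⁻¹
Layer 2 at 1.9 °C → α = 0.91×10⁻⁴ K⁻¹
0–120 m: 0.48 × 120 × 2.6×10⁻⁴ = 0.014976 m
Layer 2: 0.53 × 250 × 0.91×10⁻⁴ = 0.0120575 m
Δh = 0.014976 + 0.0120575 = 0.0270335 m ≈ 27.0 mm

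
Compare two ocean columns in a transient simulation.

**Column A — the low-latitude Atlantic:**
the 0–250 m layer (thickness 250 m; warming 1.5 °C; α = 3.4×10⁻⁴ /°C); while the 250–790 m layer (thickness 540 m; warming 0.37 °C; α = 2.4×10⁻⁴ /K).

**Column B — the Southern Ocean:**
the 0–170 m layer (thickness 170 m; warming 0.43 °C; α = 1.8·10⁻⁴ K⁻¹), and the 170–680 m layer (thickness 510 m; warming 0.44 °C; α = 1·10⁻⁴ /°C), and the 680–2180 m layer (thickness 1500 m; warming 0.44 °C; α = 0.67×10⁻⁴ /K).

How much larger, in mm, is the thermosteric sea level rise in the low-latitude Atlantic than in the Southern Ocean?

Δh_A − Δh_B ≈ 96 mm

A Layer 1: 1.5 × 3.4×10⁻⁴ × 250 = 0.12750 m
A 540 × 2.4×10⁻⁴ × 0.37 = 0.047952 m
A total: 0.175452 m
B Layer 1: 1.8×10⁻⁴ × 170 × 0.43 = 0.013158 m
B 0.44 × 1×10⁻⁴ × 510 = 0.02244 m
B Layer 3: 0.44 × 1500 × 0.67×10⁻⁴ = 0.04422 m
B total: 0.079818 m
Difference: 0.175452 − 0.079818 = 0.095634 m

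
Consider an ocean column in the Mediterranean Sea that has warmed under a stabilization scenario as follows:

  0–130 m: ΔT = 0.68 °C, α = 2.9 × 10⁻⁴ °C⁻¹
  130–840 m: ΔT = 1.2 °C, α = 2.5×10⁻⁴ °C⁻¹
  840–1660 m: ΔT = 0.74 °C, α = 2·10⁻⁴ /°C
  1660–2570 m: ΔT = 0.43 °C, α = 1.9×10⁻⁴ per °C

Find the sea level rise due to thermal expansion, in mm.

434 mm of thermosteric rise

0.68 × 2.9×10⁻⁴ × 130 = 0.025636 m
130–840 m: 710 × 1.2 × 2.5×10⁻⁴ = 0.21300 m
Layer 3: 820 × 2×10⁻⁴ × 0.74 = 0.12136 m
1660–2570 m: 1.9×10⁻⁴ × 0.43 × 910 = 0.074347 m
Δh = 0.025636 + 0.21300 + 0.12136 + 0.074347 = 0.434343 m ≈ 434 mm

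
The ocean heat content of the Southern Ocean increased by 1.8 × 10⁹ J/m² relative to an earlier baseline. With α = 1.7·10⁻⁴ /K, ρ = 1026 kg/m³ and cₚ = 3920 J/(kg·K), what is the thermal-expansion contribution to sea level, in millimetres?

76.1 mm

Δh = αQ/(ρcₚ) = 1.7×10⁻⁴ × 1.8×10⁹ / (1026 × 3920) ≈ 0.076083 m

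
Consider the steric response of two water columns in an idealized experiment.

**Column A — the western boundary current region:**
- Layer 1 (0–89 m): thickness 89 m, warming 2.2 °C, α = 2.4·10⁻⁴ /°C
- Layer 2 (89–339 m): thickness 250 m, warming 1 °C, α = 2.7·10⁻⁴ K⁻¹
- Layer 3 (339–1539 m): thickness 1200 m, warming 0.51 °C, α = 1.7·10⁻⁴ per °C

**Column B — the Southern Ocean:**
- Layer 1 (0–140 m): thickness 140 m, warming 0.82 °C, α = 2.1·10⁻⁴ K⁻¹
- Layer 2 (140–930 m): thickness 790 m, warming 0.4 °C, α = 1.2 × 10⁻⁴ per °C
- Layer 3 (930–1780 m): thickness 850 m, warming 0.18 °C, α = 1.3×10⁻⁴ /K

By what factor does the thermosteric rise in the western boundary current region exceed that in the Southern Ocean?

A Layer 1: 89 × 2.2 × 2.4×10⁻⁴ = 0.046992 m
A Layer 2: 1 × 250 × 2.7×10⁻⁴ = 0.06750 m
A 339–1539 m: 1.7×10⁻⁴ × 0.51 × 1200 = 0.10404 m
A total: 0.218532 m
B 0–140 m: 2.1×10⁻⁴ × 140 × 0.82 = 0.024108 m
B 140–930 m: 0.4 × 1.2×10⁻⁴ × 790 = 0.03792 m
B 850 × 1.3×10⁻⁴ × 0.18 = 0.01989 m
B total: 0.081918 m
Ratio: 0.218532 / 0.081918 ≈ 2.668

a factor of 2.67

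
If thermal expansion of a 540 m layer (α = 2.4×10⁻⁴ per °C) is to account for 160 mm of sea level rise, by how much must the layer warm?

ΔT = Δh/(αH) = 0.16 / (2.4×10⁻⁴ × 540) ≈ 1.235 °C

ΔT ≈ 1.2 °C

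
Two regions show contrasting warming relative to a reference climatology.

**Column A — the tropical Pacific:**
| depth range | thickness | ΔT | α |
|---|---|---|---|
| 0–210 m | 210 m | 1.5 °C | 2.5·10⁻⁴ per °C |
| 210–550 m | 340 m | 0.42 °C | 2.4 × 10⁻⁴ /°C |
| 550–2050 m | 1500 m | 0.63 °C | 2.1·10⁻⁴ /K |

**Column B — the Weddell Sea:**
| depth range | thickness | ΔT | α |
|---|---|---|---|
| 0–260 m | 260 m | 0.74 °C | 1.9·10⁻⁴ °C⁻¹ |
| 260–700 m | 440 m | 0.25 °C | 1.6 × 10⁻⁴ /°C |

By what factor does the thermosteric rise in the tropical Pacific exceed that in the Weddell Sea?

A 0–210 m: 2.5×10⁻⁴ × 1.5 × 210 = 0.07875 m
A 210–550 m: 2.4×10⁻⁴ × 0.42 × 340 = 0.034272 m
A 550–2050 m: 0.63 × 2.1×10⁻⁴ × 1500 = 0.19845 m
A total: 0.311472 m
B 0–260 m: 0.74 × 260 × 1.9×10⁻⁴ = 0.036556 m
B Layer 2: 440 × 0.25 × 1.6×10⁻⁴ = 0.01760 m
B total: 0.054156 m
Ratio: 0.311472 / 0.054156 ≈ 5.751

a factor of 5.75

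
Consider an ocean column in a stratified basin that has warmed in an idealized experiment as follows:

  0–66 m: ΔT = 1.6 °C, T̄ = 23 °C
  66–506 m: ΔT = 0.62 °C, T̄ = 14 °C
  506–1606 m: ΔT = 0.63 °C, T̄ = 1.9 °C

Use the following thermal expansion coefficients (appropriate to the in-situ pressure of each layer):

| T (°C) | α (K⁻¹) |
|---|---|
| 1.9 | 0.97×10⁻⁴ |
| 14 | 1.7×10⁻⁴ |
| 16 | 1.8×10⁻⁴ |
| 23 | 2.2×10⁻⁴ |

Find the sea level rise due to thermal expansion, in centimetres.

Layer 1 at 23 °C → α = 2.2×10⁻⁴ K⁻¹
Layer 2 at 14 °C → α = 1.7×10⁻⁴ K⁻¹
Layer 3 at 1.9 °C → α = 0.97×10⁻⁴ K⁻¹
Layer 1: 1.6 × 66 × 2.2×10⁻⁴ = 0.023232 m
Layer 2: 440 × 1.7×10⁻⁴ × 0.62 = 0.046376 m
1100 × 0.63 × 0.97×10⁻⁴ = 0.067221 m
Δh = 0.023232 + 0.046376 + 0.067221 = 0.136829 m

Δh ≈ 13.7 cm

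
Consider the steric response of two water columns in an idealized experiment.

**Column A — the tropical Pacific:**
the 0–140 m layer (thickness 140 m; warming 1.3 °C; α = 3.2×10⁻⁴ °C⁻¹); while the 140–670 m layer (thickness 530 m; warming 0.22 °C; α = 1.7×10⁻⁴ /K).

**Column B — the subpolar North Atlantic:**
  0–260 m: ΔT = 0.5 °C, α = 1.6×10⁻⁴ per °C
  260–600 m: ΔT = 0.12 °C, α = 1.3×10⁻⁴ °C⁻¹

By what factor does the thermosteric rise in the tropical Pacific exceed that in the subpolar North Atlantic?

a factor of 3.0

A 0–140 m: 3.2×10⁻⁴ × 1.3 × 140 = 0.05824 m
A 140–670 m: 0.22 × 530 × 1.7×10⁻⁴ = 0.019822 m
A total: 0.078062 m
B 0–260 m: 1.6×10⁻⁴ × 260 × 0.5 = 0.02080 m
B Layer 2: 340 × 0.12 × 1.3×10⁻⁴ = 0.005304 m
B total: 0.026104 m
Ratio: 0.078062 / 0.026104 ≈ 2.990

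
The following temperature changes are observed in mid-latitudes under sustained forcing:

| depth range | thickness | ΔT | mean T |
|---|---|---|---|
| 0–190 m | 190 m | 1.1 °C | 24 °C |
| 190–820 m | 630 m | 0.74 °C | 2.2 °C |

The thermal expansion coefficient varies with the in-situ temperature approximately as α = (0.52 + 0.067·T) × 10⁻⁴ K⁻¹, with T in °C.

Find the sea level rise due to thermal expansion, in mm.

75.6 mm of thermosteric rise

Layer 1: α = (0.52 + 0.067×24)×10⁻⁴ = 2.128×10⁻⁴ K⁻¹
Layer 2: α = (0.52 + 0.067×2.2)×10⁻⁴ = 0.6674×10⁻⁴ K⁻¹
2.128×10⁻⁴ × 190 × 1.1 = 0.0444752 m
Layer 2: 0.6674×10⁻⁴ × 630 × 0.74 = 0.031114188 m
Δh = 0.0444752 + 0.031114188 = 0.075589388 m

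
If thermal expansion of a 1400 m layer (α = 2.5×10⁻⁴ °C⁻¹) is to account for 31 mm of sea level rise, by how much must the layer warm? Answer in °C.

about 0.0886 °C

ΔT = Δh/(αH) = 0.031 / (2.5×10⁻⁴ × 1400) ≈ 0.08857 °C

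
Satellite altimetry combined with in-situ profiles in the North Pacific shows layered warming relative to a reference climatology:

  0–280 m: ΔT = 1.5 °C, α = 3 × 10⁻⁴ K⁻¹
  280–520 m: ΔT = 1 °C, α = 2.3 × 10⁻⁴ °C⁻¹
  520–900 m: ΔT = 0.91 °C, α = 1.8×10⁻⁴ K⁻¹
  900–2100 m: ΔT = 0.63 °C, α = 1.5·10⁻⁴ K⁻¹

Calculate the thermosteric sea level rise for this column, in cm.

about 35.7 cm

1.5 × 3×10⁻⁴ × 280 = 0.12600 m
280–520 m: 1 × 2.3×10⁻⁴ × 240 = 0.05520 m
0.91 × 380 × 1.8×10⁻⁴ = 0.062244 m
900–2100 m: 0.63 × 1200 × 1.5×10⁻⁴ = 0.11340 m
Δh = 0.12600 + 0.05520 + 0.062244 + 0.11340 = 0.356844 m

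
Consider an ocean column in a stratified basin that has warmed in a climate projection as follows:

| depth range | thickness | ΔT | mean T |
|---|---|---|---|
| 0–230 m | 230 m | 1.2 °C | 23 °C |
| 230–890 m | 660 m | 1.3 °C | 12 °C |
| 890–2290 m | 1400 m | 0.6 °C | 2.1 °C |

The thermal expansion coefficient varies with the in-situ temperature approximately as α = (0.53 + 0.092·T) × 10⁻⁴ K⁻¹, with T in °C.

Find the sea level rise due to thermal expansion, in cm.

Layer 1: α = (0.53 + 0.092×23)×10⁻⁴ = 2.646×10⁻⁴ K⁻¹
Layer 2: α = (0.53 + 0.092×12)×10⁻⁴ = 1.634×10⁻⁴ K⁻¹
Layer 3: α = (0.53 + 0.092×2.1)×10⁻⁴ = 0.7232×10⁻⁴ K⁻¹
0–230 m: 230 × 2.646×10⁻⁴ × 1.2 = 0.0730296 m
230–890 m: 1.3 × 1.634×10⁻⁴ × 660 = 0.1401972 m
Layer 3: 1400 × 0.6 × 0.7232×10⁻⁴ = 0.0607488 m
Δh = 0.0730296 + 0.1401972 + 0.0607488 = 0.2739756 m

about 27 cm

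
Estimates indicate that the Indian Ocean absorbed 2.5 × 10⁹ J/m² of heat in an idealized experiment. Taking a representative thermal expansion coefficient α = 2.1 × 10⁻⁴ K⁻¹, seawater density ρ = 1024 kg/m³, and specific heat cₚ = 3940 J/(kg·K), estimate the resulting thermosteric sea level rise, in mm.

Δh = αQ/(ρcₚ) = 2.1×10⁻⁴ × 2.5×10⁹ / (1024 × 3940) ≈ 0.13013 m

about 130 mm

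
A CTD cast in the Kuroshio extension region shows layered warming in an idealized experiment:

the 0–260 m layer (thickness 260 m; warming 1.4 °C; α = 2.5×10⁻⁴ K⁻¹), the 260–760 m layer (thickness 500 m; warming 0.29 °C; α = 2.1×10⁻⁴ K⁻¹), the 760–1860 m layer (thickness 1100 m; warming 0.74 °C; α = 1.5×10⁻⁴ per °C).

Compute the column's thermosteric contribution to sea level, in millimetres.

260 × 2.5×10⁻⁴ × 1.4 = 0.09100 m
260–760 m: 2.1×10⁻⁴ × 0.29 × 500 = 0.03045 m
Layer 3: 1.5×10⁻⁴ × 1100 × 0.74 = 0.12210 m
Δh = 0.09100 + 0.03045 + 0.12210 = 0.24355 m ≈ 240 mm

240 mm of thermosteric rise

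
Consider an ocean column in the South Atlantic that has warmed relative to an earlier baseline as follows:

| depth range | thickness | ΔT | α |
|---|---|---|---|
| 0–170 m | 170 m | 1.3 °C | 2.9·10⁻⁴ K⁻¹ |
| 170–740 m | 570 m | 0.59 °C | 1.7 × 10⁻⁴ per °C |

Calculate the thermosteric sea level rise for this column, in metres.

0–170 m: 170 × 2.9×10⁻⁴ × 1.3 = 0.06409 m
170–740 m: 1.7×10⁻⁴ × 0.59 × 570 = 0.057171 m
Δh = 0.06409 + 0.057171 = 0.121261 m

Δh = 0.12 m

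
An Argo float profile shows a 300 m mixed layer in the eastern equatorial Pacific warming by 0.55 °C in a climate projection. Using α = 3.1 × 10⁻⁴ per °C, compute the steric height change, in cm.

Δh = αΔT·H = 3.1×10⁻⁴ × 0.55 × 300 = 0.05115 m

Δh ≈ 5.12 cm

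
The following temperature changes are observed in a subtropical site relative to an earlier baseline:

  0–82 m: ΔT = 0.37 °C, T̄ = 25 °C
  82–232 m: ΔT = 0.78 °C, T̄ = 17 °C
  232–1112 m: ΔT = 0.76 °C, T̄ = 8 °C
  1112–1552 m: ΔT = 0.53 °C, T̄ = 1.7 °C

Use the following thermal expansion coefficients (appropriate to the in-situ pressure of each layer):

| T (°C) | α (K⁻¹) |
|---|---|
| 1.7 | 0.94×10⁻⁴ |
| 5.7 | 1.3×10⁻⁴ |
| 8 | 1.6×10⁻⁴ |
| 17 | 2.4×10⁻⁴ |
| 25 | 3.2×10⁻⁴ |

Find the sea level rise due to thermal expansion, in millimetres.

Layer 1 at 25 °C → α = 3.2×10⁻⁴ K⁻¹
Layer 2 at 17 °C → α = 2.4×10⁻⁴ K⁻¹
Layer 3 at 8 °C → α = 1.6×10⁻⁴ K⁻¹
Layer 4 at 1.7 °C → α = 0.94×10⁻⁴ K⁻¹
Layer 1: 0.37 × 3.2×10⁻⁴ × 82 = 0.0097088 m
82–232 m: 0.78 × 150 × 2.4×10⁻⁴ = 0.02808 m
880 × 0.76 × 1.6×10⁻⁴ = 0.107008 m
Layer 4: 0.53 × 0.94×10⁻⁴ × 440 = 0.0219208 m
Δh = 0.0097088 + 0.02808 + 0.107008 + 0.0219208 = 0.1667176 m

170 mm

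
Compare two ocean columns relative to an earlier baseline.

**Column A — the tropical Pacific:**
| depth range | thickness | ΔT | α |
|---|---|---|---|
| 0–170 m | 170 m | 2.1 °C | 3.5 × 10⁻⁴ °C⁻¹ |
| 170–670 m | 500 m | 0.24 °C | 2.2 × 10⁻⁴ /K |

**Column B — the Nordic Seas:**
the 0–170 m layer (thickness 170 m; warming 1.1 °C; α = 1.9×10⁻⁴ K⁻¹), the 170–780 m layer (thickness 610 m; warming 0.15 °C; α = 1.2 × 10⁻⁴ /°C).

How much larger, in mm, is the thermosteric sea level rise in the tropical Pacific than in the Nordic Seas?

A 170 × 3.5×10⁻⁴ × 2.1 = 0.12495 m
A 170–670 m: 0.24 × 500 × 2.2×10⁻⁴ = 0.02640 m
A total: 0.15135 m
B Layer 1: 1.1 × 1.9×10⁻⁴ × 170 = 0.03553 m
B 1.2×10⁻⁴ × 0.15 × 610 = 0.01098 m
B total: 0.04651 m
Difference: 0.15135 − 0.04651 = 0.10484 m

105 mm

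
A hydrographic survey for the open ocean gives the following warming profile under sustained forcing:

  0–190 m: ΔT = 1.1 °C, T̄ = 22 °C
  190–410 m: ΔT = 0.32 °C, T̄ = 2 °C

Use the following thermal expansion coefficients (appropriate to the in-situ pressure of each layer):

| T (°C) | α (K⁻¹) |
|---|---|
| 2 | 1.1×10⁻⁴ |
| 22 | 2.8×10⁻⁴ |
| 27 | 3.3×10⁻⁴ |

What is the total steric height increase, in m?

0.066 m

Layer 1 at 22 °C → α = 2.8×10⁻⁴ K⁻¹
Layer 2 at 2 °C → α = 1.1×10⁻⁴ K⁻¹
0–190 m: 1.1 × 2.8×10⁻⁴ × 190 = 0.05852 m
190–410 m: 1.1×10⁻⁴ × 0.32 × 220 = 0.007744 m
Δh = 0.05852 + 0.007744 = 0.066264 m ≈ 0.066 m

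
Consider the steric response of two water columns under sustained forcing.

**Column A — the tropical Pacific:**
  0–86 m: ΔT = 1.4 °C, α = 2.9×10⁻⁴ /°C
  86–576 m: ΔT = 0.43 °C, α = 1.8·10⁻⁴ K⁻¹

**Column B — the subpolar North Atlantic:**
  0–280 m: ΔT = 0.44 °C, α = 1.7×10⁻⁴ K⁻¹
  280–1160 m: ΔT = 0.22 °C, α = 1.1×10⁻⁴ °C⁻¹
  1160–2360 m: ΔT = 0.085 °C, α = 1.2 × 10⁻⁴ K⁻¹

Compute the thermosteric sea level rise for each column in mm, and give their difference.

A Layer 1: 1.4 × 86 × 2.9×10⁻⁴ = 0.034916 m
A Layer 2: 1.8×10⁻⁴ × 0.43 × 490 = 0.037926 m
A total: 0.072842 m
B 1.7×10⁻⁴ × 0.44 × 280 = 0.020944 m
B 1.1×10⁻⁴ × 880 × 0.22 = 0.021296 m
B Layer 3: 1200 × 0.085 × 1.2×10⁻⁴ = 0.01224 m
B total: 0.05448 m
Difference: 0.072842 − 0.05448 = 0.018362 m

A: 73 mm; B: 54 mm; difference 18 mm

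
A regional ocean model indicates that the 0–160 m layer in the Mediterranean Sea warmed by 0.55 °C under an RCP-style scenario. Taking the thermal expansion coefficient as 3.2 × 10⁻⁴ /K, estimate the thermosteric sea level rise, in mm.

about 28 mm

Δh = αΔT·H = 3.2×10⁻⁴ × 0.55 × 160 = 0.02816 m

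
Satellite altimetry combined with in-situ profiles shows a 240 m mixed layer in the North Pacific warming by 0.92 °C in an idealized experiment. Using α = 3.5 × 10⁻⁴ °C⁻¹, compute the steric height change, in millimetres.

about 77.3 mm

Δh = αΔT·H = 3.5×10⁻⁴ × 0.92 × 240 = 0.07728 m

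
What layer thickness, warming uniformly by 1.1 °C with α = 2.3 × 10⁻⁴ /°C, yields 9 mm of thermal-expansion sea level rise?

H ≈ 36 m

H = Δh/(αΔT) = 0.009 / (2.3×10⁻⁴ × 1.1) ≈ 35.57 m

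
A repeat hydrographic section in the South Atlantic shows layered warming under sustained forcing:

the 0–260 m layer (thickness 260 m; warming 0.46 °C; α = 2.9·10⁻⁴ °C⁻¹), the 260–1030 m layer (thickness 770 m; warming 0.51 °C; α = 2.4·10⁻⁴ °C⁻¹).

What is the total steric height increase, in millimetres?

2.9×10⁻⁴ × 0.46 × 260 = 0.034684 m
0.51 × 2.4×10⁻⁴ × 770 = 0.094248 m
Δh = 0.034684 + 0.094248 = 0.128932 m

Δh ≈ 129 mm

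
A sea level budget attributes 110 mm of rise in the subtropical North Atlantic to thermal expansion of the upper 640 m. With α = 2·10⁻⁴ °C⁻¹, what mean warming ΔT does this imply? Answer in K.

ΔT = Δh/(αH) = 0.11 / (2×10⁻⁴ × 640) ≈ 0.8594 K

about 0.859 K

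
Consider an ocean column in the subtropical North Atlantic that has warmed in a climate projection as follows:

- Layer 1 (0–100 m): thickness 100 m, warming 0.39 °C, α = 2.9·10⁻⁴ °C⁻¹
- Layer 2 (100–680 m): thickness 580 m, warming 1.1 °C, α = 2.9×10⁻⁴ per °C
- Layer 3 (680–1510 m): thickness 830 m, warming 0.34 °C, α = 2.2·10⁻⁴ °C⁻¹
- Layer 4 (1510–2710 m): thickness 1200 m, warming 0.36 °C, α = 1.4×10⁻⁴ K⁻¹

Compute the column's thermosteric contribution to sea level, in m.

Δh ≈ 0.319 m

Layer 1: 2.9×10⁻⁴ × 100 × 0.39 = 0.01131 m
Layer 2: 2.9×10⁻⁴ × 580 × 1.1 = 0.18502 m
830 × 0.34 × 2.2×10⁻⁴ = 0.062084 m
1510–2710 m: 1.4×10⁻⁴ × 1200 × 0.36 = 0.06048 m
Δh = 0.01131 + 0.18502 + 0.062084 + 0.06048 = 0.318894 m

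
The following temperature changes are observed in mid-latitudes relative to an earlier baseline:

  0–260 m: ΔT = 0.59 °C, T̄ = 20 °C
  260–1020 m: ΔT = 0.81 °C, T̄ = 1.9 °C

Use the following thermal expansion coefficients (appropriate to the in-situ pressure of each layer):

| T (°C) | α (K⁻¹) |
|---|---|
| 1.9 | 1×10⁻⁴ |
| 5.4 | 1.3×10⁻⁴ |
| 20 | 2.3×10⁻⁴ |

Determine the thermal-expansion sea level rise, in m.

Layer 1 at 20 °C → α = 2.3×10⁻⁴ K⁻¹
Layer 2 at 1.9 °C → α = 1×10⁻⁴ K⁻¹
Layer 1: 2.3×10⁻⁴ × 260 × 0.59 = 0.035282 m
Layer 2: 1×10⁻⁴ × 760 × 0.81 = 0.06156 m
Δh = 0.035282 + 0.06156 = 0.096842 m

Δh = 0.097 m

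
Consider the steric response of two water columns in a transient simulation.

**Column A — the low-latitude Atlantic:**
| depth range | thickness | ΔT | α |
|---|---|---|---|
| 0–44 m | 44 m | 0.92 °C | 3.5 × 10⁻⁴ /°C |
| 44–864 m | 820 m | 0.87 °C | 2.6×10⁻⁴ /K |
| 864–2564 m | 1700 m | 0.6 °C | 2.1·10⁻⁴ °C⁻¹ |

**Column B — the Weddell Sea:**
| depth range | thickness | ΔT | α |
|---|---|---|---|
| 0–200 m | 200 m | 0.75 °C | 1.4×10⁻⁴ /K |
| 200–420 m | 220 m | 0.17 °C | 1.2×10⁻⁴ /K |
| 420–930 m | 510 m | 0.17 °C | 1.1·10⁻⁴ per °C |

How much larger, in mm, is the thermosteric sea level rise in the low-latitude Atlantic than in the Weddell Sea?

A Layer 1: 0.92 × 44 × 3.5×10⁻⁴ = 0.014168 m
A Layer 2: 820 × 2.6×10⁻⁴ × 0.87 = 0.185484 m
A 864–2564 m: 2.1×10⁻⁴ × 0.6 × 1700 = 0.21420 m
A total: 0.413852 m
B 0.75 × 1.4×10⁻⁴ × 200 = 0.02100 m
B Layer 2: 220 × 0.17 × 1.2×10⁻⁴ = 0.004488 m
B 420–930 m: 1.1×10⁻⁴ × 0.17 × 510 = 0.009537 m
B total: 0.035025 m
Difference: 0.413852 − 0.035025 = 0.378827 m

380 mm larger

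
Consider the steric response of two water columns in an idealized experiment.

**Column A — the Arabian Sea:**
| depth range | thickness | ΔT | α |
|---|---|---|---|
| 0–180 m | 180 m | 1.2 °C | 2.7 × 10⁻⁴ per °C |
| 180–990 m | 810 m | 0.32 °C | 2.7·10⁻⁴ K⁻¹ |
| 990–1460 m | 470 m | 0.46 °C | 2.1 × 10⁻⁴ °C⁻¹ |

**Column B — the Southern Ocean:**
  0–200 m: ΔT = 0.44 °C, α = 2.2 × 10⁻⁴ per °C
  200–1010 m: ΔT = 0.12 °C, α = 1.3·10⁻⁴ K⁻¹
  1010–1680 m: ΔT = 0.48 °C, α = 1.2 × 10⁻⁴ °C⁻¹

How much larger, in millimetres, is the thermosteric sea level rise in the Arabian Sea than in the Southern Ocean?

Δh_A − Δh_B ≈ 103 mm

A Layer 1: 2.7×10⁻⁴ × 1.2 × 180 = 0.05832 m
A Layer 2: 0.32 × 810 × 2.7×10⁻⁴ = 0.069984 m
A 990–1460 m: 0.46 × 2.1×10⁻⁴ × 470 = 0.045402 m
A total: 0.173706 m
B Layer 1: 2.2×10⁻⁴ × 0.44 × 200 = 0.01936 m
B Layer 2: 1.3×10⁻⁴ × 0.12 × 810 = 0.012636 m
B 670 × 0.48 × 1.2×10⁻⁴ = 0.038592 m
B total: 0.070588 m
Difference: 0.173706 − 0.070588 = 0.103118 m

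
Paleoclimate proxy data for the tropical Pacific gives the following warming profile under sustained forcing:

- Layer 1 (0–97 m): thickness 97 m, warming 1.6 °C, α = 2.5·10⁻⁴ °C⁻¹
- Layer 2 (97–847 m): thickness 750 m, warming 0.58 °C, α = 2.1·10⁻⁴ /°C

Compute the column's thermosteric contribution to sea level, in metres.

2.5×10⁻⁴ × 97 × 1.6 = 0.03880 m
0.58 × 2.1×10⁻⁴ × 750 = 0.09135 m
Δh = 0.03880 + 0.09135 = 0.13015 m ≈ 0.13 m

0.13 m of thermosteric rise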